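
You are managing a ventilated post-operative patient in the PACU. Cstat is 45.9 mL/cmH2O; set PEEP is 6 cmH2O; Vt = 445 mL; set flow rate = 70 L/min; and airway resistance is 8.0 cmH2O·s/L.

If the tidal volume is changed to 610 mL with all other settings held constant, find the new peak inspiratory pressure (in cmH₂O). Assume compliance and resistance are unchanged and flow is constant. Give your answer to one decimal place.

Flow: 70 L/min ÷ 60 = 1.1667 L/s.
PIP = Vt/C + R·V̇ + PEEP (constant-flow equation of motion).
Only the elastic term changes: ΔPIP = ΔVt / C = (610 − 445) / 45.9 = 3.595 cmH2O.
Original PIP = 445/45.9 + 8.0×1.1667 + 6 = 25.029 cmH2O; new PIP = 25.029 + (3.595) = 28.624 cmH2O.

28.6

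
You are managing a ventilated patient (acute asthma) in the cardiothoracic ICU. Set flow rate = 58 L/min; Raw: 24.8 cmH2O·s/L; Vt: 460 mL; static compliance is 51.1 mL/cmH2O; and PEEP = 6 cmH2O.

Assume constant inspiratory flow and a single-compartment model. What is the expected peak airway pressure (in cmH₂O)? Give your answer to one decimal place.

39.0

Flow: 58 L/min ÷ 60 = 0.9667 L/s.
Equation of motion (constant flow): PIP = Vt/C + R·V̇ + PEEP.
PIP = 460/51.1 + 24.8×0.9667 + 6 = 9.002 + 23.974 + 6 = 38.976 cmH2O.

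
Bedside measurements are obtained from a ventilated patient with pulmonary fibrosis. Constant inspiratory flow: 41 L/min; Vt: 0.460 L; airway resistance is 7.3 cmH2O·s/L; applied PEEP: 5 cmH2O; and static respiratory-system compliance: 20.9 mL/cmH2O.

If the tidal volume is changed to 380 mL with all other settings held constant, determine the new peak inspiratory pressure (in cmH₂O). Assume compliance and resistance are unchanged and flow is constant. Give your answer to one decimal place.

28.2

Flow: 41 L/min ÷ 60 = 0.6833 L/s.
PIP = Vt/C + R·V̇ + PEEP (constant-flow equation of motion).
Only the elastic term changes: ΔPIP = ΔVt / C = (380 − 460) / 20.9 = -3.828 cmH2O.
Original PIP = 460/20.9 + 7.3×0.6833 + 5 = 31.998 cmH2O; new PIP = 31.998 + (-3.828) = 28.17 cmH2O.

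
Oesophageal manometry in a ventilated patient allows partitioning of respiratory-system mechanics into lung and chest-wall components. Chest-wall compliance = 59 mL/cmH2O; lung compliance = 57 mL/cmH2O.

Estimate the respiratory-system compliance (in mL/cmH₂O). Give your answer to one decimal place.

Lung and chest wall are elastances in series: 1/Crs = 1/CL + 1/Ccw.
1/Crs = 1/57 + 1/59 = 0.03449.
Crs = 28.994 mL/cmH2O.

29.0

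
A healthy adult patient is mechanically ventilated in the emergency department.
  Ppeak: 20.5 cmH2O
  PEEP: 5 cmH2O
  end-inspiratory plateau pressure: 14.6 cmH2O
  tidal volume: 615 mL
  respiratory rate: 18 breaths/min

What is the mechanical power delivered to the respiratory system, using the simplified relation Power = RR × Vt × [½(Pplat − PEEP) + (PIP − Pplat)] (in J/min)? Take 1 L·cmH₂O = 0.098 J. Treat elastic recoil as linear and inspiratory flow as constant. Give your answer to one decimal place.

11.6

Per-breath work = Vt × [½(Pplat−PEEP) + (PIP−Pplat)] = 0.615 × [0.5×9.6 + 5.9] = 0.615 × 10.7 = 6.581 L·cmH2O.
Power = 18 × 6.581 = 118.46 L·cmH2O/min.
× 0.098 J/(L·cmH2O) → 11.609 J/min.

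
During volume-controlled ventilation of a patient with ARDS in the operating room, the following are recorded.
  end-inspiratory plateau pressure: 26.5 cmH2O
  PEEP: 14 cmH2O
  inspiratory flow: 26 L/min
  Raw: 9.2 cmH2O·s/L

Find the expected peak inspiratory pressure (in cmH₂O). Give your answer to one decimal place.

30.5

Flow: 26 L/min ÷ 60 = 0.4333 L/s.
PIP = Pplat + Raw × flow = 26.5 + 9.2 × 0.4333 = 26.5 + 3.986 = 30.486 cmH2O.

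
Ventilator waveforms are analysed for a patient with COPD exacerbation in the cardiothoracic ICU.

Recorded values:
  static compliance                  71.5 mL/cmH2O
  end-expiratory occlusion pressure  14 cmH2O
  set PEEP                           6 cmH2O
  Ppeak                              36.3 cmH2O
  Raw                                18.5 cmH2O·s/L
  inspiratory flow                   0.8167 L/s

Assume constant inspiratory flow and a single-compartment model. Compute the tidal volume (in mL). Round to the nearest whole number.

514

Total PEEP = 14 cmH2O (set 6 + intrinsic 8); this is the baseline alveolar pressure.
Equation of motion (constant flow): PIP = Vt/C + R·V̇ + PEEP.
Vt/C = PIP − R·V̇ − PEEP = 36.3 − 15.109 − 14 = 7.191 cmH2O.
Vt = C × 7.191 = 71.5 × 7.191 = 514.16 mL.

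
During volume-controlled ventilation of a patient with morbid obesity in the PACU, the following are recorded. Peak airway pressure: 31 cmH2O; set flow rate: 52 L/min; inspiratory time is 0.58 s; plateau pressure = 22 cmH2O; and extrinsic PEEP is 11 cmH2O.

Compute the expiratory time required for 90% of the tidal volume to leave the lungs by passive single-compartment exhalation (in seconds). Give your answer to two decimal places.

1.09

Flow: 52 L/min ÷ 60 = 0.8667 L/s.
Vt = flow × Ti = 0.8667 L/s × 0.58 s × 1000 mL/L = 502.69 mL.
R = (PIP − Pplat)/V̇ = (31 − 22) / 0.8667 = 9.0/0.8667 = 10.384 cmH2O·s/L.
C = Vt/(Pplat − PEEP) = 502.69 / (22 − 11) = 502.69/11.0 = 45.699 mL/cmH2O.
τ = R × C = 10.384 × 0.0457 L/cmH2O = 0.4745 s.
t = −τ·ln(1 − 0.90) = −0.4745·ln(0.1) = 1.093 s.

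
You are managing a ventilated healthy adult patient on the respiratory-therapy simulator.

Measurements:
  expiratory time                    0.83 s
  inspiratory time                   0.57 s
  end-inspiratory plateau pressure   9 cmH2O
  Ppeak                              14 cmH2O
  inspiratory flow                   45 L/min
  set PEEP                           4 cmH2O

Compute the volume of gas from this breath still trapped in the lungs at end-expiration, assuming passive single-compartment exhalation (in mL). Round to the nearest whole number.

100

Flow: 45 L/min ÷ 60 = 0.75 L/s.
Vt = flow × Ti = 0.75 L/s × 0.57 s × 1000 mL/L = 427.5 mL.
R = (PIP − Pplat)/V̇ = (14 − 9) / 0.75 = 5.0/0.75 = 6.667 cmH2O·s/L.
C = Vt/(Pplat − PEEP) = 427.5 / (9 − 4) = 427.5/5.0 = 85.5 mL/cmH2O.
τ = R × C = 6.667 × 0.0855 L/cmH2O = 0.57 s.
Fraction remaining = e^(−Te/τ) = e^(−0.83/0.57) = 0.2331.
Trapped volume = 427.5 × 0.2331 = 99.65 mL.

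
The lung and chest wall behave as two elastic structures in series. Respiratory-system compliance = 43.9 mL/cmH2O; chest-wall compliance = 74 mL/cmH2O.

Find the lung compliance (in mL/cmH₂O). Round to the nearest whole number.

1/CL = 1/Crs − 1/Ccw.
1/CL = 1/43.9 − 1/74 = 0.009266.
CL = 107.92 mL/cmH2O.

108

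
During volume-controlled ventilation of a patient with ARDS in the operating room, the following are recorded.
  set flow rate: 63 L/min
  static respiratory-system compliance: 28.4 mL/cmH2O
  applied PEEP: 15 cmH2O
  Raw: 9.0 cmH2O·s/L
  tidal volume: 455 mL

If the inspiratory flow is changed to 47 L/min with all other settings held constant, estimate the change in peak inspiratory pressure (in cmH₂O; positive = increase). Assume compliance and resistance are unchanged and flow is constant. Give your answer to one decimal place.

-2.4

Flow: 63 L/min ÷ 60 = 1.05 L/s.
New flow: 47 L/min ÷ 60 = 0.7833 L/s.
PIP = Vt/C + R·V̇ + PEEP (constant-flow equation of motion).
Only the resistive term changes: ΔPIP = R × ΔV̇ = 9.0 × (0.7833 − 1.05) = 9.0 × -0.2667 = -2.4 cmH2O.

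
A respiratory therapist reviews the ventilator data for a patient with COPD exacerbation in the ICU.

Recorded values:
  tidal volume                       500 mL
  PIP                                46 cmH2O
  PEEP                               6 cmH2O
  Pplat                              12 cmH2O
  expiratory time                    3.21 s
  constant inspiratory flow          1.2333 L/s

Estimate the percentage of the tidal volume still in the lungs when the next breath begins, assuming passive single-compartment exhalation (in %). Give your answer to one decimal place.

24.7

R = (PIP − Pplat)/V̇ = (46 − 12) / 1.2333 = 34.0/1.2333 = 27.568 cmH2O·s/L.
C = Vt/(Pplat − PEEP) = 500.0 / (12 − 6) = 500.0/6.0 = 83.333 mL/cmH2O.
τ = R × C = 27.568 × 0.08333 L/cmH2O = 2.297 s.
Fraction remaining at end-expiration = e^(−Te/τ) = e^(−3.21/2.297) = 0.2472 → 24.72%.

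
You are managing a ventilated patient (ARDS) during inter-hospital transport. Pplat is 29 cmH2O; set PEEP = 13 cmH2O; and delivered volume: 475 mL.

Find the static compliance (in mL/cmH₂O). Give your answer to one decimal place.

29.7

Cstat = Vt / (Pplat − PEEP) = 475 / (29 − 13) = 475 / 16.0 = 29.688 mL/cmH2O.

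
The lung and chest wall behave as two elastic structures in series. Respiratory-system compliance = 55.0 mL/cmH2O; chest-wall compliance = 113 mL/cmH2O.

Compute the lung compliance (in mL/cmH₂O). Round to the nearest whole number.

107

1/CL = 1/Crs − 1/Ccw.
1/CL = 1/55.0 − 1/113 = 0.009332.
CL = 107.16 mL/cmH2O.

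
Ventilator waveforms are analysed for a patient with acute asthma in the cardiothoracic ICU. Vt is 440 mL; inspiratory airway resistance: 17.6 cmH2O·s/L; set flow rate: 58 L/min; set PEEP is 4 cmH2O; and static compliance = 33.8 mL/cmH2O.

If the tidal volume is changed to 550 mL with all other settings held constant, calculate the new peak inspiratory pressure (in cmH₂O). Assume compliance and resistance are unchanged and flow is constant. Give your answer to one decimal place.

Flow: 58 L/min ÷ 60 = 0.9667 L/s.
PIP = Vt/C + R·V̇ + PEEP (constant-flow equation of motion).
Only the elastic term changes: ΔPIP = ΔVt / C = (550 − 440) / 33.8 = 3.254 cmH2O.
Original PIP = 440/33.8 + 17.6×0.9667 + 4 = 34.032 cmH2O; new PIP = 34.032 + (3.254) = 37.286 cmH2O.

37.3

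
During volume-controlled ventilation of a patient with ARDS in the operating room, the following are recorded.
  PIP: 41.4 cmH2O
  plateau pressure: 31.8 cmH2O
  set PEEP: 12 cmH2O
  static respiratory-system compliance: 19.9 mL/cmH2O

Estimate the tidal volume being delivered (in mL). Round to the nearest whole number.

394

Vt = Cstat × (Pplat − PEEP) = 19.9 × (31.8 − 12) = 19.9 × 19.8 = 394.02 mL.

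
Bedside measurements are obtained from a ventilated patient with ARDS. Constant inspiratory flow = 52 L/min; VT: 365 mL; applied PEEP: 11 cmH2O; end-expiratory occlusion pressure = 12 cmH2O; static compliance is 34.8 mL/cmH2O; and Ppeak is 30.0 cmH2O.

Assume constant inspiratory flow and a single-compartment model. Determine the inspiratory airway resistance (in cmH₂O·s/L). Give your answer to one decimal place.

8.7

Flow: 52 L/min ÷ 60 = 0.8667 L/s.
Total PEEP = 12 cmH2O (set 11 + intrinsic 1); this is the baseline alveolar pressure.
Equation of motion (constant flow): PIP = Vt/C + R·V̇ + PEEP.
R·V̇ = PIP − Vt/C − PEEP = 30.0 − 365/34.8 − 12 = 30.0 − 10.489 − 12 = 7.511 cmH2O.
R = 7.511 / 0.8667 = 8.666 cmH2O·s/L.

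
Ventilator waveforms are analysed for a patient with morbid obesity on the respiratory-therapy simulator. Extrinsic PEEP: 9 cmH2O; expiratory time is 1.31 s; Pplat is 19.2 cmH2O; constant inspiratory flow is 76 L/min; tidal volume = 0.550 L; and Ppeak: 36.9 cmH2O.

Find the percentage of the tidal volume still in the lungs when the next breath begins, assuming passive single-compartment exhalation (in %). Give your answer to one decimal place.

17.6

Flow: 76 L/min ÷ 60 = 1.2667 L/s.
R = (PIP − Pplat)/V̇ = (36.9 − 19.2) / 1.2667 = 17.7/1.2667 = 13.973 cmH2O·s/L.
C = Vt/(Pplat − PEEP) = 550.0 / (19.2 − 9) = 550.0/10.2 = 53.922 mL/cmH2O.
τ = R × C = 13.973 × 0.05392 L/cmH2O = 0.7534 s.
Fraction remaining at end-expiration = e^(−Te/τ) = e^(−1.31/0.7534) = 0.1757 → 17.57%.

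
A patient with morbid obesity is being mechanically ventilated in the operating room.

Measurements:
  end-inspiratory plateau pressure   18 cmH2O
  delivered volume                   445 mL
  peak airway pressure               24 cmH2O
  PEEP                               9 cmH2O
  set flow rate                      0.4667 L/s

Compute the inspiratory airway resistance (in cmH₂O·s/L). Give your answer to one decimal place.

12.9

Raw = (PIP − Pplat) / flow = (24 − 18) / 0.4667 = 6.0 / 0.4667 = 12.856 cmH2O·s/L.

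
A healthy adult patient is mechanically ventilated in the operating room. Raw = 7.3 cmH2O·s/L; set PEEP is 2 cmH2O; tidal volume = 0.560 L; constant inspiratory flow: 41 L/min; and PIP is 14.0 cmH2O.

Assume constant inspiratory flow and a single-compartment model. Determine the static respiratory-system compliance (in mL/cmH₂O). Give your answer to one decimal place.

Flow: 41 L/min ÷ 60 = 0.6833 L/s.
Equation of motion (constant flow): PIP = Vt/C + R·V̇ + PEEP.
Vt/C = PIP − R·V̇ − PEEP = 14.0 − 7.3×0.6833 − 2 = 14.0 − 4.988 − 2 = 7.012 cmH2O.
C = Vt / 7.012 = 560 / 7.012 = 79.863 mL/cmH2O.

79.9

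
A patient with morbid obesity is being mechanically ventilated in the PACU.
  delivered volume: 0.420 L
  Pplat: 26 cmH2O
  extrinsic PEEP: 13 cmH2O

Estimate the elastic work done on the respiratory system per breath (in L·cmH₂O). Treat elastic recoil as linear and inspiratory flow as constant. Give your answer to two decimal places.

2.73

Elastic work ≈ ½ × (Pplat − PEEP) × Vt = 0.5 × (26 − 13) × 0.420 L = 0.5 × 13.0 × 0.420 = 2.73 L·cmH2O.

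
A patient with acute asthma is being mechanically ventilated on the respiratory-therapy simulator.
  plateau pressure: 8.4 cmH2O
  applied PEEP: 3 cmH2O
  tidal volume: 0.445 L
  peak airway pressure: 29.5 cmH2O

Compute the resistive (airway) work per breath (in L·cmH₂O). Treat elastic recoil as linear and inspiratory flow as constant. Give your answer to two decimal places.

With constant inspiratory flow the resistive pressure is constant at PIP − Pplat = 29.5 − 8.4 = 21.1 cmH2O, so resistive work = 21.1 × 0.445 = 9.39 L·cmH2O.

9.39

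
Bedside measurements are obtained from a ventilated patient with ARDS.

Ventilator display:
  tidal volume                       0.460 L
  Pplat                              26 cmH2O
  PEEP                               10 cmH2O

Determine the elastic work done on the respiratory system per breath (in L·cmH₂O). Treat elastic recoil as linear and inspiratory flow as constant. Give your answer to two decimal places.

3.68

Elastic work ≈ ½ × (Pplat − PEEP) × Vt = 0.5 × (26 − 10) × 0.460 L = 0.5 × 16.0 × 0.460 = 3.68 L·cmH2O.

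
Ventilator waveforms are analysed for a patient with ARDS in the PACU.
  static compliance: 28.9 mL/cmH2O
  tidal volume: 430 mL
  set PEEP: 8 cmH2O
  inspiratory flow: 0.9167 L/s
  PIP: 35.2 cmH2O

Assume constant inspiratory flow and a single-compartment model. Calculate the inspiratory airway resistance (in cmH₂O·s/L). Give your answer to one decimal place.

Equation of motion (constant flow): PIP = Vt/C + R·V̇ + PEEP.
R·V̇ = PIP − Vt/C − PEEP = 35.2 − 430/28.9 − 8 = 35.2 − 14.879 − 8 = 12.321 cmH2O.
R = 12.321 / 0.9167 = 13.441 cmH2O·s/L.

13.4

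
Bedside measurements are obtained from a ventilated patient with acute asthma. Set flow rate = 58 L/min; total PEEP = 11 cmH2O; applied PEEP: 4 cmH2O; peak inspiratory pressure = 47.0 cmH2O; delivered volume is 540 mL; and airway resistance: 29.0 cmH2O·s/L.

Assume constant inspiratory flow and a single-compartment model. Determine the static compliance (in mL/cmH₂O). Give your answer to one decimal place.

67.8

Flow: 58 L/min ÷ 60 = 0.9667 L/s.
Total PEEP = 11 cmH2O (set 4 + intrinsic 7); this is the baseline alveolar pressure.
Equation of motion (constant flow): PIP = Vt/C + R·V̇ + PEEP.
Vt/C = PIP − R·V̇ − PEEP = 47.0 − 29.0×0.9667 − 11 = 47.0 − 28.034 − 11 = 7.966 cmH2O.
C = Vt / 7.966 = 540 / 7.966 = 67.788 mL/cmH2O.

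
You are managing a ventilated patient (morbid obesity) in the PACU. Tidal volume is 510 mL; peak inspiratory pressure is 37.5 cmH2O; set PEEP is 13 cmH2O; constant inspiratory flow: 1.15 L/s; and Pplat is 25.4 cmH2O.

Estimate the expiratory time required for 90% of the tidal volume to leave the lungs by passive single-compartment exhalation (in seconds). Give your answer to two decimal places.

1.00

R = (PIP − Pplat)/V̇ = (37.5 − 25.4) / 1.15 = 12.1/1.15 = 10.522 cmH2O·s/L.
C = Vt/(Pplat − PEEP) = 510.0 / (25.4 − 13) = 510.0/12.4 = 41.129 mL/cmH2O.
τ = R × C = 10.522 × 0.04113 L/cmH2O = 0.4328 s.
t = −τ·ln(1 − 0.90) = −0.4328·ln(0.1) = 0.9966 s.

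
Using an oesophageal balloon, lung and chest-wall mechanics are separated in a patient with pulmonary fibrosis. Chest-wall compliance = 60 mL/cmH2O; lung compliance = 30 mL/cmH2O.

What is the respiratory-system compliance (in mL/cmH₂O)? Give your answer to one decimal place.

Lung and chest wall are elastances in series: 1/Crs = 1/CL + 1/Ccw.
1/Crs = 1/30 + 1/60 = 0.05.
Crs = 20.0 mL/cmH2O.

20.0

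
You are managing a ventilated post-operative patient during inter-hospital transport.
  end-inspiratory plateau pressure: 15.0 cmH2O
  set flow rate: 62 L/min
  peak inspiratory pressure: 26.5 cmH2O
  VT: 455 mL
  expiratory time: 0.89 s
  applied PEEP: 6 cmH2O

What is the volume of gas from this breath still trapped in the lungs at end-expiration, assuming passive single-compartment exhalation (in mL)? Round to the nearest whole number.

Flow: 62 L/min ÷ 60 = 1.0333 L/s.
R = (PIP − Pplat)/V̇ = (26.5 − 15.0) / 1.0333 = 11.5/1.0333 = 11.129 cmH2O·s/L.
C = Vt/(Pplat − PEEP) = 455.0 / (15.0 − 6) = 455.0/9.0 = 50.556 mL/cmH2O.
τ = R × C = 11.129 × 0.05056 L/cmH2O = 0.5627 s.
Fraction remaining = e^(−Te/τ) = e^(−0.89/0.5627) = 0.2056.
Trapped volume = 455.0 × 0.2056 = 93.548 mL.

94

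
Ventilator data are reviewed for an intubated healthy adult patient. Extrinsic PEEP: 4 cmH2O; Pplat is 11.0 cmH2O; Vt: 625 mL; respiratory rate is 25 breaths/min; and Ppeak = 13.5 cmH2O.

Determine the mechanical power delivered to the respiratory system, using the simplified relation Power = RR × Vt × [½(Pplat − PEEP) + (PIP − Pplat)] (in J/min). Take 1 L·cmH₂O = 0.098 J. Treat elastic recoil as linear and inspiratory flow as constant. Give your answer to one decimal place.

Per-breath work = Vt × [½(Pplat−PEEP) + (PIP−Pplat)] = 0.625 × [0.5×7.0 + 2.5] = 0.625 × 6.0 = 3.75 L·cmH2O.
Power = 25 × 3.75 = 93.75 L·cmH2O/min.
× 0.098 J/(L·cmH2O) → 9.188 J/min.

9.2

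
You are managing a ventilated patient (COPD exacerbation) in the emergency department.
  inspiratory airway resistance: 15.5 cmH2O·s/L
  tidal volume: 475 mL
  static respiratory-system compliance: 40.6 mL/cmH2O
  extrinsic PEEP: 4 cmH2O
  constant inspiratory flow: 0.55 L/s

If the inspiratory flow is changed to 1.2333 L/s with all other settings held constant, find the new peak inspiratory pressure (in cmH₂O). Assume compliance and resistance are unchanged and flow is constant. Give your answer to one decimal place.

34.8

PIP = Vt/C + R·V̇ + PEEP (constant-flow equation of motion).
Only the resistive term changes: ΔPIP = R × ΔV̇ = 15.5 × (1.2333 − 0.55) = 15.5 × 0.6833 = 10.591 cmH2O.
Original PIP = 475/40.6 + 15.5×0.55 + 4 = 24.225 cmH2O; new PIP = 24.225 + (10.591) = 34.816 cmH2O.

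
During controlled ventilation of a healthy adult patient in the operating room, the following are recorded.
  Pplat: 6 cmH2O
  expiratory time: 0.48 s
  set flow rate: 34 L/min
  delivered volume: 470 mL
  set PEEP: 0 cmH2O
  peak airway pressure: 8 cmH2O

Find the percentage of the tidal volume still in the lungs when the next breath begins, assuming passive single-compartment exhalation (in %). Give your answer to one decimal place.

17.6

Flow: 34 L/min ÷ 60 = 0.5667 L/s.
R = (PIP − Pplat)/V̇ = (8 − 6) / 0.5667 = 2.0/0.5667 = 3.529 cmH2O·s/L.
C = Vt/(Pplat − PEEP) = 470.0 / (6 − 0) = 470.0/6.0 = 78.333 mL/cmH2O.
τ = R × C = 3.529 × 0.07833 L/cmH2O = 0.2764 s.
Fraction remaining at end-expiration = e^(−Te/τ) = e^(−0.48/0.2764) = 0.1761 → 17.61%.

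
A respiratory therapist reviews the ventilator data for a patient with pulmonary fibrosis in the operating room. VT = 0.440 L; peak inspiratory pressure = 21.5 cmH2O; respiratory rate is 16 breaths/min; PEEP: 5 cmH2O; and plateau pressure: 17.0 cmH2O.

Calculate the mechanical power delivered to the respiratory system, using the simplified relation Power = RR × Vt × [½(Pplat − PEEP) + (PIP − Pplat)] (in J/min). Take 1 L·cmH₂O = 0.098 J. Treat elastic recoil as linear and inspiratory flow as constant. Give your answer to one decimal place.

7.2

Per-breath work = Vt × [½(Pplat−PEEP) + (PIP−Pplat)] = 0.440 × [0.5×12.0 + 4.5] = 0.440 × 10.5 = 4.62 L·cmH2O.
Power = 16 × 4.62 = 73.92 L·cmH2O/min.
× 0.098 J/(L·cmH2O) → 7.244 J/min.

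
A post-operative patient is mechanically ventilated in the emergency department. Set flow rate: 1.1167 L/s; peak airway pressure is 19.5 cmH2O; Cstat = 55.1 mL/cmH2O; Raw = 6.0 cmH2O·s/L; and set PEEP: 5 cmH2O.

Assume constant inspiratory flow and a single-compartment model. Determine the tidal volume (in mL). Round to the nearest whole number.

430

Equation of motion (constant flow): PIP = Vt/C + R·V̇ + PEEP.
Vt/C = PIP − R·V̇ − PEEP = 19.5 − 6.7 − 5 = 7.8 cmH2O.
Vt = C × 7.8 = 55.1 × 7.8 = 429.78 mL.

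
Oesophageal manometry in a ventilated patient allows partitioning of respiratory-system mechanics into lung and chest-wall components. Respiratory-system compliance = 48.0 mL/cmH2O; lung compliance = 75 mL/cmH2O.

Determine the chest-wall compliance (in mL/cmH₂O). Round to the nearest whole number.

133

1/Ccw = 1/Crs − 1/CL.
1/Ccw = 1/48.0 − 1/75 = 0.0075.
Ccw = 133.33 mL/cmH2O.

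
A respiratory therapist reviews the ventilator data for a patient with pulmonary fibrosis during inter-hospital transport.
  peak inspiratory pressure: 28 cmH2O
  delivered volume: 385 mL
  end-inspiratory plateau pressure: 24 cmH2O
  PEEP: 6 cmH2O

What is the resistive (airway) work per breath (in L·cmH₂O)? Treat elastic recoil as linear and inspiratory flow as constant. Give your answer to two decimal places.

With constant inspiratory flow the resistive pressure is constant at PIP − Pplat = 28 − 24 = 4.0 cmH2O, so resistive work = 4.0 × 0.385 = 1.54 L·cmH2O.

1.54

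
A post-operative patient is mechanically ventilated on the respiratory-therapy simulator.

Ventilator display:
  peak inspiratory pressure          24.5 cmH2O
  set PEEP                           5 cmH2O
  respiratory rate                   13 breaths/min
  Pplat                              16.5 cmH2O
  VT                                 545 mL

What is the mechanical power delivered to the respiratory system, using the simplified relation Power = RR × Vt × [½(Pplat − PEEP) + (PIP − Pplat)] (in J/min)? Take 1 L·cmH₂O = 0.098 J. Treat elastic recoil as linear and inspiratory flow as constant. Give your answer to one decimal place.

9.5

Per-breath work = Vt × [½(Pplat−PEEP) + (PIP−Pplat)] = 0.545 × [0.5×11.5 + 8.0] = 0.545 × 13.75 = 7.494 L·cmH2O.
Power = 13 × 7.494 = 97.422 L·cmH2O/min.
× 0.098 J/(L·cmH2O) → 9.547 J/min.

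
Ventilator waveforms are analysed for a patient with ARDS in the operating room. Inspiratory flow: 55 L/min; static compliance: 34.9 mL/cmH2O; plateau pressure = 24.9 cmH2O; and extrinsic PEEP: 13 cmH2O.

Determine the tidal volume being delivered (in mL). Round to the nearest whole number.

415

Vt = Cstat × (Pplat − PEEP) = 34.9 × (24.9 − 13) = 34.9 × 11.9 = 415.31 mL.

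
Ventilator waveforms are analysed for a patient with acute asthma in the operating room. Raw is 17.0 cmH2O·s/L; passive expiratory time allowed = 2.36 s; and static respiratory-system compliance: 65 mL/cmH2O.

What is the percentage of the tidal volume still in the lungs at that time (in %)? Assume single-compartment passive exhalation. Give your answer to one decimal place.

11.8

τ = R × C = 17.0 × 65 mL/cmH2O = 17.0 × 0.065 L/cmH2O = 1.105 s.
Passive exhalation: V(t)/V₀ = e^(−t/τ) = e^(−2.36/1.105) = 0.1182.
Fraction remaining = 0.1182 → 11.82%.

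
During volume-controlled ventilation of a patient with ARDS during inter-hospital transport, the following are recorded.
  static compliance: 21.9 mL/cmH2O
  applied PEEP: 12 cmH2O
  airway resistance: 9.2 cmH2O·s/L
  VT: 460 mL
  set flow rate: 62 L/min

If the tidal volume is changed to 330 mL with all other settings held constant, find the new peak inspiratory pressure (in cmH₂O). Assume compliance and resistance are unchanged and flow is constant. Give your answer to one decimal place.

36.6

Flow: 62 L/min ÷ 60 = 1.0333 L/s.
PIP = Vt/C + R·V̇ + PEEP (constant-flow equation of motion).
Only the elastic term changes: ΔPIP = ΔVt / C = (330 − 460) / 21.9 = -5.936 cmH2O.
Original PIP = 460/21.9 + 9.2×1.0333 + 12 = 42.511 cmH2O; new PIP = 42.511 + (-5.936) = 36.575 cmH2O.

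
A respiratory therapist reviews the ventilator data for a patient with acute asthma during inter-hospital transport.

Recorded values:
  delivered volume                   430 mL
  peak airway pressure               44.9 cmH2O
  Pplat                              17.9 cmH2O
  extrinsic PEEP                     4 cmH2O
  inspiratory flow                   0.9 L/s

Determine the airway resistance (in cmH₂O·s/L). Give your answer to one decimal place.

30.0

Raw = (PIP − Pplat) / flow = (44.9 − 17.9) / 0.9 = 27.0 / 0.9 = 30.0 cmH2O·s/L.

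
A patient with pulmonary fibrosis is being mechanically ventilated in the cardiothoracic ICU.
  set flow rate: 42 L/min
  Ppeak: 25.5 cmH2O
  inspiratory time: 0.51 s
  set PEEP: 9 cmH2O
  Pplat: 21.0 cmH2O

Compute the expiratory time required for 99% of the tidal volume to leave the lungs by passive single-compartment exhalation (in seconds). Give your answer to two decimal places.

0.88

Flow: 42 L/min ÷ 60 = 0.7 L/s.
Vt = flow × Ti = 0.7 L/s × 0.51 s × 1000 mL/L = 357.0 mL.
R = (PIP − Pplat)/V̇ = (25.5 − 21.0) / 0.7 = 4.5/0.7 = 6.429 cmH2O·s/L.
C = Vt/(Pplat − PEEP) = 357.0 / (21.0 − 9) = 357.0/12.0 = 29.75 mL/cmH2O.
τ = R × C = 6.429 × 0.02975 L/cmH2O = 0.1913 s.
t = −τ·ln(1 − 0.99) = −0.1913·ln(0.01) = 0.881 s.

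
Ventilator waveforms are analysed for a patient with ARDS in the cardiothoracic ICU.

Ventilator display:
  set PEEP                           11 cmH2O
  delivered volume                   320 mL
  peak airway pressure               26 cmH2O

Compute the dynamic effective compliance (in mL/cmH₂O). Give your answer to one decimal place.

21.3

Dynamic compliance = Vt / (PIP − PEEP) = 320 / (26 − 11) = 320 / 15.0 = 21.333 mL/cmH2O.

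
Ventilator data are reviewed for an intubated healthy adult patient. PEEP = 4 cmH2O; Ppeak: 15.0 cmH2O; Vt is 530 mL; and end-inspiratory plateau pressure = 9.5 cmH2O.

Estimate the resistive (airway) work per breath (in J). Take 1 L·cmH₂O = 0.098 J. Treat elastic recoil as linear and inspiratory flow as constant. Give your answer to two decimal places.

With constant inspiratory flow the resistive pressure is constant at PIP − Pplat = 15.0 − 9.5 = 5.5 cmH2O, so resistive work = 5.5 × 0.530 = 2.915 L·cmH2O.
× 0.098 J/(L·cmH2O) → 0.2857 J.

0.29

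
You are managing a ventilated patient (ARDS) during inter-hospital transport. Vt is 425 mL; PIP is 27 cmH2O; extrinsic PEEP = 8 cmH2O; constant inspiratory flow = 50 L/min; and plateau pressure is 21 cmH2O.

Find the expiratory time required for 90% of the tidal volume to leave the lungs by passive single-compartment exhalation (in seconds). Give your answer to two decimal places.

0.54

Flow: 50 L/min ÷ 60 = 0.8333 L/s.
R = (PIP − Pplat)/V̇ = (27 − 21) / 0.8333 = 6.0/0.8333 = 7.2 cmH2O·s/L.
C = Vt/(Pplat − PEEP) = 425.0 / (21 − 8) = 425.0/13.0 = 32.692 mL/cmH2O.
τ = R × C = 7.2 × 0.03269 L/cmH2O = 0.2354 s.
t = −τ·ln(1 − 0.90) = −0.2354·ln(0.1) = 0.542 s.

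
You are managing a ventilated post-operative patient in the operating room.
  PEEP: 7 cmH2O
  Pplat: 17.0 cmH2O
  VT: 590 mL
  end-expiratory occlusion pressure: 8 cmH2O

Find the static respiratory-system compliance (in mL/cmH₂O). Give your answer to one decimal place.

End-expiratory occlusion gives total PEEP = 8 cmH2O (intrinsic PEEP = 8 − 7 = 1). Use total PEEP for the elastic gradient.
Cstat = Vt / (Pplat − PEEPtotal) = 590 / (17.0 − 8) = 590 / 9.0 = 65.556 mL/cmH2O.

65.6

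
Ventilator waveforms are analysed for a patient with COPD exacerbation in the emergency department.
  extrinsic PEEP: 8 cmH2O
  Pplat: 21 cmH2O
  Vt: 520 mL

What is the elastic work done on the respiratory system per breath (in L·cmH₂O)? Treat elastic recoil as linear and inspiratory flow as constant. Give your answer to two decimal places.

3.38

Elastic work ≈ ½ × (Pplat − PEEP) × Vt = 0.5 × (21 − 8) × 0.520 L = 0.5 × 13.0 × 0.520 = 3.38 L·cmH2O.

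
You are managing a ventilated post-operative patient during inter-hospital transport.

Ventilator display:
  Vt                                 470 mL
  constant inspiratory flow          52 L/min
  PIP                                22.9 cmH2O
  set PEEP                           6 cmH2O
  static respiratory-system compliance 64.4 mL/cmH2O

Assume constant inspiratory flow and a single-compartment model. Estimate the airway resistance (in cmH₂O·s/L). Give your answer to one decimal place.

11.1

Flow: 52 L/min ÷ 60 = 0.8667 L/s.
Equation of motion (constant flow): PIP = Vt/C + R·V̇ + PEEP.
R·V̇ = PIP − Vt/C − PEEP = 22.9 − 470/64.4 − 6 = 22.9 − 7.298 − 6 = 9.602 cmH2O.
R = 9.602 / 0.8667 = 11.079 cmH2O·s/L.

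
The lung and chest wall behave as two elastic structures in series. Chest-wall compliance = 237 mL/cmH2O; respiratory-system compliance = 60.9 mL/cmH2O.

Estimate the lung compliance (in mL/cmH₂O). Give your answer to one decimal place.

1/CL = 1/Crs − 1/Ccw.
1/CL = 1/60.9 − 1/237 = 0.0122.
CL = 81.967 mL/cmH2O.

82.0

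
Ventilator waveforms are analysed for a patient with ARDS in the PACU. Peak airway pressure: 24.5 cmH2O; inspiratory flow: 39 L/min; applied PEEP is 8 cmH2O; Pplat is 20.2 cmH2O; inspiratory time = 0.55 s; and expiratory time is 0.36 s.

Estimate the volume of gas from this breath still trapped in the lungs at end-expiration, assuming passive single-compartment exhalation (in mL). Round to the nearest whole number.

56

Flow: 39 L/min ÷ 60 = 0.65 L/s.
Vt = flow × Ti = 0.65 L/s × 0.55 s × 1000 mL/L = 357.5 mL.
R = (PIP − Pplat)/V̇ = (24.5 − 20.2) / 0.65 = 4.3/0.65 = 6.615 cmH2O·s/L.
C = Vt/(Pplat − PEEP) = 357.5 / (20.2 − 8) = 357.5/12.2 = 29.303 mL/cmH2O.
τ = R × C = 6.615 × 0.0293 L/cmH2O = 0.1938 s.
Fraction remaining = e^(−Te/τ) = e^(−0.36/0.1938) = 0.156.
Trapped volume = 357.5 × 0.156 = 55.77 mL.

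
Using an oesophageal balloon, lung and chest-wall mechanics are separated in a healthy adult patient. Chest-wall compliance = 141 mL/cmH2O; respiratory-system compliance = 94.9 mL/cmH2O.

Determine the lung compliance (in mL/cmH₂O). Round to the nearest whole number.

290

1/CL = 1/Crs − 1/Ccw.
1/CL = 1/94.9 − 1/141 = 0.003445.
CL = 290.28 mL/cmH2O.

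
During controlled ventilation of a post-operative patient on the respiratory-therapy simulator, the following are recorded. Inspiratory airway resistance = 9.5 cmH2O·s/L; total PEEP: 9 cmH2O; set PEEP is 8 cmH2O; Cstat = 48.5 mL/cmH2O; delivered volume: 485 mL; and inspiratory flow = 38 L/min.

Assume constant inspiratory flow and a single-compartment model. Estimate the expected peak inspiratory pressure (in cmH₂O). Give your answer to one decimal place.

25.0

Flow: 38 L/min ÷ 60 = 0.6333 L/s.
Total PEEP = 9 cmH2O (set 8 + intrinsic 1); this is the baseline alveolar pressure.
Equation of motion (constant flow): PIP = Vt/C + R·V̇ + PEEP.
PIP = 485/48.5 + 9.5×0.6333 + 9 = 10.0 + 6.016 + 9 = 25.016 cmH2O.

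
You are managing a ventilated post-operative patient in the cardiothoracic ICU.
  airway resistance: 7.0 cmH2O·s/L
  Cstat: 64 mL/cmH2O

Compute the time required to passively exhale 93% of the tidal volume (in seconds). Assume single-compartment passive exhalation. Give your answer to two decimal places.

1.19

τ = R × C = 7.0 × 64 mL/cmH2O = 7.0 × 0.064 L/cmH2O = 0.448 s.
Exhaled fraction f = 1 − e^(−t/τ) → t = −τ·ln(1 − f) = −0.448·ln(0.07) = 1.191 s.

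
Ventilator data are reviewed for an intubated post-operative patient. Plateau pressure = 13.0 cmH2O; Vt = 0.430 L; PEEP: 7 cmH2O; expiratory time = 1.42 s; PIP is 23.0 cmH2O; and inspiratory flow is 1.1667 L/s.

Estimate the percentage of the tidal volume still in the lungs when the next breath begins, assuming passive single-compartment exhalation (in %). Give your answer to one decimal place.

R = (PIP − Pplat)/V̇ = (23.0 − 13.0) / 1.1667 = 10.0/1.1667 = 8.571 cmH2O·s/L.
C = Vt/(Pplat − PEEP) = 430.0 / (13.0 − 7) = 430.0/6.0 = 71.667 mL/cmH2O.
τ = R × C = 8.571 × 0.07167 L/cmH2O = 0.6143 s.
Fraction remaining at end-expiration = e^(−Te/τ) = e^(−1.42/0.6143) = 0.09911 → 9.911%.

9.9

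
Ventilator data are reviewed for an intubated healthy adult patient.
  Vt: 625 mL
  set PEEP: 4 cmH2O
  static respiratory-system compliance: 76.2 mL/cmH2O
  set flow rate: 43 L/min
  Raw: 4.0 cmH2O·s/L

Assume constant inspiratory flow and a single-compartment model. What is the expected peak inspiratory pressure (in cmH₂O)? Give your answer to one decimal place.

15.1

Flow: 43 L/min ÷ 60 = 0.7167 L/s.
Equation of motion (constant flow): PIP = Vt/C + R·V̇ + PEEP.
PIP = 625/76.2 + 4.0×0.7167 + 4 = 8.202 + 2.867 + 4 = 15.069 cmH2O.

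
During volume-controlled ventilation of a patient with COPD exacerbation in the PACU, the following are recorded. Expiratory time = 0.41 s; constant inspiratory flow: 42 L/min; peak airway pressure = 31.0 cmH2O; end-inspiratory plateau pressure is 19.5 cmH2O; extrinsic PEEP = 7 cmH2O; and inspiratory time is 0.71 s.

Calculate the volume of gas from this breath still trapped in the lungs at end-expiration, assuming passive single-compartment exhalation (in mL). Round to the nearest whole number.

Flow: 42 L/min ÷ 60 = 0.7 L/s.
Vt = flow × Ti = 0.7 L/s × 0.71 s × 1000 mL/L = 497.0 mL.
R = (PIP − Pplat)/V̇ = (31.0 − 19.5) / 0.7 = 11.5/0.7 = 16.429 cmH2O·s/L.
C = Vt/(Pplat − PEEP) = 497.0 / (19.5 − 7) = 497.0/12.5 = 39.76 mL/cmH2O.
τ = R × C = 16.429 × 0.03976 L/cmH2O = 0.6532 s.
Fraction remaining = e^(−Te/τ) = e^(−0.41/0.6532) = 0.5338.
Trapped volume = 497.0 × 0.5338 = 265.3 mL.

265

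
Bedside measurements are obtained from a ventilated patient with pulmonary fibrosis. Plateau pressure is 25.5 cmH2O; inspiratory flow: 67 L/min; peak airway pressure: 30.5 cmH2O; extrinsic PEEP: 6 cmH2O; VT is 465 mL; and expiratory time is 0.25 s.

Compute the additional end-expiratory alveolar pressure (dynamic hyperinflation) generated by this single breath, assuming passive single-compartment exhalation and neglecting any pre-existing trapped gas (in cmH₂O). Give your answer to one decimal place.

1.9

Flow: 67 L/min ÷ 60 = 1.1167 L/s.
R = (PIP − Pplat)/V̇ = (30.5 − 25.5) / 1.1167 = 5.0/1.1167 = 4.477 cmH2O·s/L.
C = Vt/(Pplat − PEEP) = 465.0 / (25.5 − 6) = 465.0/19.5 = 23.846 mL/cmH2O.
τ = R × C = 4.477 × 0.02385 L/cmH2O = 0.1068 s.
Fraction remaining = e^(−Te/τ) = e^(−0.25/0.1068) = 0.09625; trapped volume = 465.0 × 0.09625 = 44.756 mL.
Additional alveolar pressure from trapping ≈ V_trapped / C = 44.756 / 23.846 = 1.877 cmH2O.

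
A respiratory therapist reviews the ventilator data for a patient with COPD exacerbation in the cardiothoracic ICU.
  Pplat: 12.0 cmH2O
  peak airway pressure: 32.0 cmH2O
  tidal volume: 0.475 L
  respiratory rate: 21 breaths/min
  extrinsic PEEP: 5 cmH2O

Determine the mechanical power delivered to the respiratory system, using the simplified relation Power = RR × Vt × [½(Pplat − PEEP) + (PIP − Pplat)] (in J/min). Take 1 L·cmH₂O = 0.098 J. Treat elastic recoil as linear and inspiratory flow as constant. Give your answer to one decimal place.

23.0

Per-breath work = Vt × [½(Pplat−PEEP) + (PIP−Pplat)] = 0.475 × [0.5×7.0 + 20.0] = 0.475 × 23.5 = 11.163 L·cmH2O.
Power = 21 × 11.163 = 234.42 L·cmH2O/min.
× 0.098 J/(L·cmH2O) → 22.973 J/min.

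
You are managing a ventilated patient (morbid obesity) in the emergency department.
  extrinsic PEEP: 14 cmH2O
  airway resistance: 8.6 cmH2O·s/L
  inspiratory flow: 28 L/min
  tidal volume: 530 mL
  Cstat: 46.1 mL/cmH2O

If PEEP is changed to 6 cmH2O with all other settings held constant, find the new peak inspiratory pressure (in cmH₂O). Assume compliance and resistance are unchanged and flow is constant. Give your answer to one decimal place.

Flow: 28 L/min ÷ 60 = 0.4667 L/s.
PIP = Vt/C + R·V̇ + PEEP (constant-flow equation of motion).
Only the baseline term changes: ΔPIP = ΔPEEP = 6 − 14 = -8.0 cmH2O.
Original PIP = 530/46.1 + 8.6×0.4667 + 14 = 29.51 cmH2O; new PIP = 29.51 + (-8.0) = 21.51 cmH2O.

21.5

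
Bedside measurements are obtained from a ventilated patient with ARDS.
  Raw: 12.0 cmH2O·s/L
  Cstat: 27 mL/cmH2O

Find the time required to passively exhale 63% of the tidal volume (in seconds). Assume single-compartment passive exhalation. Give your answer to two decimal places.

τ = R × C = 12.0 × 27 mL/cmH2O = 12.0 × 0.027 L/cmH2O = 0.324 s.
Exhaled fraction f = 1 − e^(−t/τ) → t = −τ·ln(1 − f) = −0.324·ln(0.37) = 0.3221 s.

0.32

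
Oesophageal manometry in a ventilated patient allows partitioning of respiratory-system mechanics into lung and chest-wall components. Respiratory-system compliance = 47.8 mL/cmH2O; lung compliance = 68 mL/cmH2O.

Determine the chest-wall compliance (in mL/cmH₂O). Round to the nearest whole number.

161

1/Ccw = 1/Crs − 1/CL.
1/Ccw = 1/47.8 − 1/68 = 0.006215.
Ccw = 160.9 mL/cmH2O.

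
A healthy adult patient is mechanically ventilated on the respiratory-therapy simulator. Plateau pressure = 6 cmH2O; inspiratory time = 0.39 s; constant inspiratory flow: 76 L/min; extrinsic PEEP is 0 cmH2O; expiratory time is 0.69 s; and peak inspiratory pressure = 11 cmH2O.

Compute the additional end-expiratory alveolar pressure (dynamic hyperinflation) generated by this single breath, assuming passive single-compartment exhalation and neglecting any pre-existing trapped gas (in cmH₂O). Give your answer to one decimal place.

Flow: 76 L/min ÷ 60 = 1.2667 L/s.
Vt = flow × Ti = 1.2667 L/s × 0.39 s × 1000 mL/L = 494.01 mL.
R = (PIP − Pplat)/V̇ = (11 − 6) / 1.2667 = 5.0/1.2667 = 3.947 cmH2O·s/L.
C = Vt/(Pplat − PEEP) = 494.01 / (6 − 0) = 494.01/6.0 = 82.335 mL/cmH2O.
τ = R × C = 3.947 × 0.08234 L/cmH2O = 0.325 s.
Fraction remaining = e^(−Te/τ) = e^(−0.69/0.325) = 0.1197; trapped volume = 494.01 × 0.1197 = 59.133 mL.
Additional alveolar pressure from trapping ≈ V_trapped / C = 59.133 / 82.335 = 0.7182 cmH2O.

0.7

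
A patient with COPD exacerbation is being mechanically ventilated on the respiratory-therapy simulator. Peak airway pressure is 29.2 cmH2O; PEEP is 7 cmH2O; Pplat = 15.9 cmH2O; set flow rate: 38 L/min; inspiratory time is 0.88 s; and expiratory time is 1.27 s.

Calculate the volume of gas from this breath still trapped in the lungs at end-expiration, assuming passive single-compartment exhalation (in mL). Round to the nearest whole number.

212

Flow: 38 L/min ÷ 60 = 0.6333 L/s.
Vt = flow × Ti = 0.6333 L/s × 0.88 s × 1000 mL/L = 557.3 mL.
R = (PIP − Pplat)/V̇ = (29.2 − 15.9) / 0.6333 = 13.3/0.6333 = 21.001 cmH2O·s/L.
C = Vt/(Pplat − PEEP) = 557.3 / (15.9 − 7) = 557.3/8.9 = 62.618 mL/cmH2O.
τ = R × C = 21.001 × 0.06262 L/cmH2O = 1.315 s.
Fraction remaining = e^(−Te/τ) = e^(−1.27/1.315) = 0.3807.
Trapped volume = 557.3 × 0.3807 = 212.16 mL.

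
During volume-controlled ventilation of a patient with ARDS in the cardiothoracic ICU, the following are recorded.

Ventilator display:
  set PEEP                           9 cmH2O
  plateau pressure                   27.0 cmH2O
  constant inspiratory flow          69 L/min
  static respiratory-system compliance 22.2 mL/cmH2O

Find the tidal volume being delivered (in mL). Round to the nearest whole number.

Vt = Cstat × (Pplat − PEEP) = 22.2 × (27.0 − 9) = 22.2 × 18.0 = 399.6 mL.

400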